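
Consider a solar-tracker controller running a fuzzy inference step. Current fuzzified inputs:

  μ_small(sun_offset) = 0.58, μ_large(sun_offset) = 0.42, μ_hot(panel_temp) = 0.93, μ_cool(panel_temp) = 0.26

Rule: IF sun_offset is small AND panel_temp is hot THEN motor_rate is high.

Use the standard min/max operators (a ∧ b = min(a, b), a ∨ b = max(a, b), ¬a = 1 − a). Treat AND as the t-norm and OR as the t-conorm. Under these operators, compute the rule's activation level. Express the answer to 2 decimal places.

0.58

firing strength: small=0.58, hot=0.93; AND[min(a, b)] → w = 0.58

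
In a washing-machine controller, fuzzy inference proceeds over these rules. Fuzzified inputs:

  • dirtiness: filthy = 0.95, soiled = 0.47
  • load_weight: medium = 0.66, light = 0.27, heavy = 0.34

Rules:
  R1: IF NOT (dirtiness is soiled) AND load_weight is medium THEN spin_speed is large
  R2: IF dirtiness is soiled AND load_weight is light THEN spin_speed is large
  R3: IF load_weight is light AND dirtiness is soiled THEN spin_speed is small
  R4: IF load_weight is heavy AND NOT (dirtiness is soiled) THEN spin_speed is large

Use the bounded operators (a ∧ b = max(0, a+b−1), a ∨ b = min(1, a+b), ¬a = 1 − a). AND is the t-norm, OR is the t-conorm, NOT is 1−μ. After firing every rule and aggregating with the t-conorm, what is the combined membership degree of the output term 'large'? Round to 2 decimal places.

0.19

R1: ¬soiled=1−0.47=0.53, medium=0.66; AND[max(0, a+b−1)] → w = 0.19
R2: soiled=0.47, light=0.27; AND[max(0, a+b−1)] → w = 0.00
R3: light=0.27, soiled=0.47; AND[max(0, a+b−1)] → w = 0.00
R4: heavy=0.34, ¬soiled=1−0.47=0.53; AND[max(0, a+b−1)] → w = 0.00
Rules with consequent 'large': {R1, R2, R4} → strengths 0.19, 0.00, 0.00
Aggregate via t-conorm [min(1, a+b)]: 0.19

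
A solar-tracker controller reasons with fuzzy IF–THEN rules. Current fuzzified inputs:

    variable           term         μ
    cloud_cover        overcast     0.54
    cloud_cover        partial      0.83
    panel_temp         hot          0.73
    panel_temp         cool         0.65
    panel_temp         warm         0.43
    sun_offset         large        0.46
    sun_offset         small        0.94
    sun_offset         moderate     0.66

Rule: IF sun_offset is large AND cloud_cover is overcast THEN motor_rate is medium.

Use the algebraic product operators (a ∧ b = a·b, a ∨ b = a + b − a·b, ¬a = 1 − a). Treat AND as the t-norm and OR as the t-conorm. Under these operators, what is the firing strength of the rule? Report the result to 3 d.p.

0.248

firing strength: large=0.46, overcast=0.54; AND[a·b] → w = 0.2484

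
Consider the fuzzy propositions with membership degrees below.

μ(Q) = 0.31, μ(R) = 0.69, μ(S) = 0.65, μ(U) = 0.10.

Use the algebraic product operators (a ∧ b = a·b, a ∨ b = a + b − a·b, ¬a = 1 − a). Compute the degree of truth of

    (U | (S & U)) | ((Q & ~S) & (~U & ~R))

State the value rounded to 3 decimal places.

0.184

S & U = a·b on (0.6500, 0.1000) = 0.0650
U | (S & U) = a + b − a·b on (0.1000, 0.0650) = 0.1585
~S = 1 − 0.6500 = 0.3500
Q & ~S = a·b on (0.3100, 0.3500) = 0.1085
~U = 1 − 0.1000 = 0.9000
~R = 1 − 0.6900 = 0.3100
~U & ~R = a·b on (0.9000, 0.3100) = 0.2790
(Q & ~S) & (~U & ~R) = a·b on (0.1085, 0.2790) = 0.0303
(U | (S & U)) | ((Q & ~S) & (~U & ~R)) = a + b − a·b on (0.1585, 0.0303) = 0.1840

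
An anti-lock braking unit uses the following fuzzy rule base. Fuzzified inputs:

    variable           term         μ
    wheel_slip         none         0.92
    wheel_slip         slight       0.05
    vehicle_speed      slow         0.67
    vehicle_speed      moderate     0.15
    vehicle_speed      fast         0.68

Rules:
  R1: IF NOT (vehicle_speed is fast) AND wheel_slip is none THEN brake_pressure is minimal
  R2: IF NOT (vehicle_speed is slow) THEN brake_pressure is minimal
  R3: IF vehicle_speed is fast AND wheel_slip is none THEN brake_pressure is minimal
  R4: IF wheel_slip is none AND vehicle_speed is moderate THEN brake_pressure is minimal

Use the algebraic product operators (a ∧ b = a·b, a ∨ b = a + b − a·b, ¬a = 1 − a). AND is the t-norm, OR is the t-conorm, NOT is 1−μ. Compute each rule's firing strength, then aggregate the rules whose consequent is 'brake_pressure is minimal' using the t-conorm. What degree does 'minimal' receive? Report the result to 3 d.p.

0.847

R1: ¬fast=1−0.68=0.32, none=0.92; AND[a·b] → w = 0.2944
R2: ¬slow=1−0.67=0.33 → w = 0.3300
R3: fast=0.68, none=0.92; AND[a·b] → w = 0.6256
R4: none=0.92, moderate=0.15; AND[a·b] → w = 0.1380
Rules with consequent 'minimal': {R1, R2, R3, R4} → strengths 0.2944, 0.3300, 0.6256, 0.1380
Aggregate via t-conorm [a + b − a·b]: 0.8474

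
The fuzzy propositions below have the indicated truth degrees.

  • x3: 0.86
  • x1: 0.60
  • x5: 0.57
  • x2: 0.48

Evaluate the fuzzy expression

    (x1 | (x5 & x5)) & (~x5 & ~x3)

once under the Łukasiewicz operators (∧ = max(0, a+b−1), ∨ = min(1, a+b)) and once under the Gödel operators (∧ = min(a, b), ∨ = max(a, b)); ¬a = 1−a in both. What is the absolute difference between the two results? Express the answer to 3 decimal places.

0.140

Under Łukasiewicz:
  x5 & x5 = max(0, a+b−1) on (0.57, 0.57) = 0.14
  x1 | (x5 & x5) = min(1, a+b) on (0.60, 0.14) = 0.74
  ~x5 = 1 − 0.57 = 0.43
  ~x3 = 1 − 0.86 = 0.14
  ~x5 & ~x3 = max(0, a+b−1) on (0.43, 0.14) = 0.00
  (x1 | (x5 & x5)) & (~x5 & ~x3) = max(0, a+b−1) on (0.74, 0.00) = 0.00
  → value = 0.0000
Under Gödel:
  x5 & x5 = min(a, b) on (0.57, 0.57) = 0.57
  x1 | (x5 & x5) = max(a, b) on (0.60, 0.57) = 0.60
  ~x5 = 1 − 0.57 = 0.43
  ~x3 = 1 − 0.86 = 0.14
  ~x5 & ~x3 = min(a, b) on (0.43, 0.14) = 0.14
  (x1 | (x5 & x5)) & (~x5 & ~x3) = min(a, b) on (0.60, 0.14) = 0.14
  → value = 0.1400
|0.0000 − 0.1400| = 0.140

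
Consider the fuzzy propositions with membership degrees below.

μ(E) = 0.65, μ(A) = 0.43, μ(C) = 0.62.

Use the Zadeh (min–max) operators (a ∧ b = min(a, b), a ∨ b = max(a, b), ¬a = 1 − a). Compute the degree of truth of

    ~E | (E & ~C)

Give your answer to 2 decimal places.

0.38

~E = 1 − 0.65 = 0.35
~C = 1 − 0.62 = 0.38
E & ~C = min(a, b) on (0.65, 0.38) = 0.38
~E | (E & ~C) = max(a, b) on (0.35, 0.38) = 0.38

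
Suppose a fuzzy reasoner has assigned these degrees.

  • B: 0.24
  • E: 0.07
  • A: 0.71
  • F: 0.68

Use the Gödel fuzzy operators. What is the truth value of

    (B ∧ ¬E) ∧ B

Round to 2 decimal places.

0.24

¬E = 1 − 0.07 = 0.93
B ∧ ¬E = min(a, b) on (0.24, 0.93) = 0.24
(B ∧ ¬E) ∧ B = min(a, b) on (0.24, 0.24) = 0.24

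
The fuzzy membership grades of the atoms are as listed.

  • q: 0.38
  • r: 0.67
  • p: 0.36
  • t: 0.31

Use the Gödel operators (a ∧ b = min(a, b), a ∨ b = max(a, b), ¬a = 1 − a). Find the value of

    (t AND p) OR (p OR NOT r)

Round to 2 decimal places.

t AND p = min(a, b) on (0.31, 0.36) = 0.31
NOT r = 1 − 0.67 = 0.33
p OR NOT r = max(a, b) on (0.36, 0.33) = 0.36
(t AND p) OR (p OR NOT r) = max(a, b) on (0.31, 0.36) = 0.36

0.36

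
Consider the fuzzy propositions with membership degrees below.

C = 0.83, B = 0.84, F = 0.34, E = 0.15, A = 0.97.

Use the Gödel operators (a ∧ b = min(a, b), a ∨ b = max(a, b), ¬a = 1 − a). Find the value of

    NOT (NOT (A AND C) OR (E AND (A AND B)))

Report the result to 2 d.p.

0.83

A AND C = min(a, b) on (0.97, 0.83) = 0.83
NOT (A AND C) = 1 − 0.83 = 0.17
A AND B = min(a, b) on (0.97, 0.84) = 0.84
E AND (A AND B) = min(a, b) on (0.15, 0.84) = 0.15
NOT (A AND C) OR (E AND (A AND B)) = max(a, b) on (0.17, 0.15) = 0.17
NOT (NOT (A AND C) OR (E AND (A AND B))) = 1 − 0.17 = 0.83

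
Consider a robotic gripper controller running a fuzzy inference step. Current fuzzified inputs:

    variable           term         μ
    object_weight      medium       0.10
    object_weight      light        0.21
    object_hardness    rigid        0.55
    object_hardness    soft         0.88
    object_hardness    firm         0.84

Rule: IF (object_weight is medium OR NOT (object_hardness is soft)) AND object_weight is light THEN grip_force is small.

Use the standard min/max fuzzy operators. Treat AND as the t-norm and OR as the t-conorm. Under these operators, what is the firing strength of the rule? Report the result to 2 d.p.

firing strength: (medium=0.10 OR ¬soft=1−0.88=0.12) = 0.12; AND[min(a, b)] with light=0.21 → w = 0.12

0.12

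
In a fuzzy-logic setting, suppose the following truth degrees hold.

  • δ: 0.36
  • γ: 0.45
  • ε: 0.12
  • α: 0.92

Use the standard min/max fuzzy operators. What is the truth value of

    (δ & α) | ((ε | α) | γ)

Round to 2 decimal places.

0.92

δ & α = min(a, b) on (0.36, 0.92) = 0.36
ε | α = max(a, b) on (0.12, 0.92) = 0.92
(ε | α) | γ = max(a, b) on (0.92, 0.45) = 0.92
(δ & α) | ((ε | α) | γ) = max(a, b) on (0.36, 0.92) = 0.92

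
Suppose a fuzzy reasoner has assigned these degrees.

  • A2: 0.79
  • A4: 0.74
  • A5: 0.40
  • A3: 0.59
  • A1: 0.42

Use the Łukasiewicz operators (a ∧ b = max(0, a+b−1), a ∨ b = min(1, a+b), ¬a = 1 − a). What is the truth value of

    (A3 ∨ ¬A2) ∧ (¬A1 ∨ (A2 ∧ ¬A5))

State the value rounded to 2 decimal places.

0.77

¬A2 = 1 − 0.79 = 0.21
A3 ∨ ¬A2 = min(1, a+b) on (0.59, 0.21) = 0.80
¬A1 = 1 − 0.42 = 0.58
¬A5 = 1 − 0.40 = 0.60
A2 ∧ ¬A5 = max(0, a+b−1) on (0.79, 0.60) = 0.39
¬A1 ∨ (A2 ∧ ¬A5) = min(1, a+b) on (0.58, 0.39) = 0.97
(A3 ∨ ¬A2) ∧ (¬A1 ∨ (A2 ∧ ¬A5)) = max(0, a+b−1) on (0.80, 0.97) = 0.77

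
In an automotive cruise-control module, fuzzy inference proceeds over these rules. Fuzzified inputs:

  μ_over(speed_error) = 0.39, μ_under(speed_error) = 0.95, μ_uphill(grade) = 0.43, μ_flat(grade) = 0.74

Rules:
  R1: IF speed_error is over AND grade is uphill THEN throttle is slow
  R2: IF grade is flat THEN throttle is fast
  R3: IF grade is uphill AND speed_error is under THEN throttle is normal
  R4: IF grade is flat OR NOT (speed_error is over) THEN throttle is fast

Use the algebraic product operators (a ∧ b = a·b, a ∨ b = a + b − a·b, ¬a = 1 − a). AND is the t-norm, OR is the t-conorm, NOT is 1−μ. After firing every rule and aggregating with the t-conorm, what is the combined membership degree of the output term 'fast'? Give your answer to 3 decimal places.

0.974

R1: over=0.39, uphill=0.43; AND[a·b] → w = 0.1677
R2: flat=0.74 → w = 0.7400
R3: uphill=0.43, under=0.95; AND[a·b] → w = 0.4085
R4: flat=0.74, ¬over=1−0.39=0.61; OR[a + b − a·b] → w = 0.8986
Rules with consequent 'fast': {R2, R4} → strengths 0.7400, 0.8986
Aggregate via t-conorm [a + b − a·b]: 0.9736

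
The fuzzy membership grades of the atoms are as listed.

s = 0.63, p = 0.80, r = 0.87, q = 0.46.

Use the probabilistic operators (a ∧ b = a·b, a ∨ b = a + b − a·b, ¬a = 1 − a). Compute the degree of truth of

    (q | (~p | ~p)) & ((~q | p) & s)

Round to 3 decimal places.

~p = 1 − 0.8000 = 0.2000
~p = 1 − 0.8000 = 0.2000
~p | ~p = a + b − a·b on (0.2000, 0.2000) = 0.3600
q | (~p | ~p) = a + b − a·b on (0.4600, 0.3600) = 0.6544
~q = 1 − 0.4600 = 0.5400
~q | p = a + b − a·b on (0.5400, 0.8000) = 0.9080
(~q | p) & s = a·b on (0.9080, 0.6300) = 0.5720
(q | (~p | ~p)) & ((~q | p) & s) = a·b on (0.6544, 0.5720) = 0.3743

0.374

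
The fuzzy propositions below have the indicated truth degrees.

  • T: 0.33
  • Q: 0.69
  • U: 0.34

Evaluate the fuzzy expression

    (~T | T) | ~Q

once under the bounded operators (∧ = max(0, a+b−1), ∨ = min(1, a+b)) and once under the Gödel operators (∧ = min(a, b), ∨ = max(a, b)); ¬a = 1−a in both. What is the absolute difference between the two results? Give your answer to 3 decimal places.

Under bounded:
  ~T = 1 − 0.33 = 0.67
  ~T | T = min(1, a+b) on (0.67, 0.33) = 1.00
  ~Q = 1 − 0.69 = 0.31
  (~T | T) | ~Q = min(1, a+b) on (1.00, 0.31) = 1.00
  → value = 1.0000
Under Gödel:
  ~T = 1 − 0.33 = 0.67
  ~T | T = max(a, b) on (0.67, 0.33) = 0.67
  ~Q = 1 − 0.69 = 0.31
  (~T | T) | ~Q = max(a, b) on (0.67, 0.31) = 0.67
  → value = 0.6700
|1.0000 − 0.6700| = 0.330

0.330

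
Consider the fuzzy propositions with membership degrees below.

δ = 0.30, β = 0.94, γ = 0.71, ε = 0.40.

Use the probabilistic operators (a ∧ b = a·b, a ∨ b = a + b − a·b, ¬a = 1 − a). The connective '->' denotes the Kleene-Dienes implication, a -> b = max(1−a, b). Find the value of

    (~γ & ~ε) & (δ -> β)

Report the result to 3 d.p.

~γ = 1 − 0.7100 = 0.2900
~ε = 1 − 0.4000 = 0.6000
~γ & ~ε = a·b on (0.2900, 0.6000) = 0.1740
δ -> β  [Kleene-Dienes: max(1−a, b)] with a=0.3000, b=0.9400 → 0.9400
(~γ & ~ε) & (δ -> β) = a·b on (0.1740, 0.9400) = 0.1636

0.164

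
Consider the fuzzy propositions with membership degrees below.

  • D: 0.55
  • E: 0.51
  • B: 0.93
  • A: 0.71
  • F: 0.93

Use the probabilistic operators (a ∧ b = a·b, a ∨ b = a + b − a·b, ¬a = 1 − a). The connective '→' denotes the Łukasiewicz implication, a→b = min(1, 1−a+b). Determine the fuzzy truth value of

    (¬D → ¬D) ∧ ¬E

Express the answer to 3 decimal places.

0.490

¬D = 1 − 0.5500 = 0.4500
¬D = 1 − 0.5500 = 0.4500
¬D → ¬D  [Łukasiewicz: min(1, 1−a+b)] with a=0.4500, b=0.4500 → 1.0000
¬E = 1 − 0.5100 = 0.4900
(¬D → ¬D) ∧ ¬E = a·b on (1.0000, 0.4900) = 0.4900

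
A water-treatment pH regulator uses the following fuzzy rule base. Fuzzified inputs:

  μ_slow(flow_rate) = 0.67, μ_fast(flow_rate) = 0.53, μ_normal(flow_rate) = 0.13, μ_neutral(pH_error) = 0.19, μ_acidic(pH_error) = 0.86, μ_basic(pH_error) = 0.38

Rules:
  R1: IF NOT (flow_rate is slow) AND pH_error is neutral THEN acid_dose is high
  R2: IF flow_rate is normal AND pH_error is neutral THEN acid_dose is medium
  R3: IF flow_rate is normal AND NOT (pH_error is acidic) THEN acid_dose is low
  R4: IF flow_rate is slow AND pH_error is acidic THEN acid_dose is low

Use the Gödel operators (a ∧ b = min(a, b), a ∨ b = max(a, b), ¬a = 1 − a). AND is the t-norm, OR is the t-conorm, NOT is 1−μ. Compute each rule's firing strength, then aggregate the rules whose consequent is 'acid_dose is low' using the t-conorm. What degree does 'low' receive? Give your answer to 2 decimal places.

R1: ¬slow=1−0.67=0.33, neutral=0.19; AND[min(a, b)] → w = 0.19
R2: normal=0.13, neutral=0.19; AND[min(a, b)] → w = 0.13
R3: normal=0.13, ¬acidic=1−0.86=0.14; AND[min(a, b)] → w = 0.13
R4: slow=0.67, acidic=0.86; AND[min(a, b)] → w = 0.67
Rules with consequent 'low': {R3, R4} → strengths 0.13, 0.67
Aggregate via t-conorm [max(a, b)]: 0.67

0.67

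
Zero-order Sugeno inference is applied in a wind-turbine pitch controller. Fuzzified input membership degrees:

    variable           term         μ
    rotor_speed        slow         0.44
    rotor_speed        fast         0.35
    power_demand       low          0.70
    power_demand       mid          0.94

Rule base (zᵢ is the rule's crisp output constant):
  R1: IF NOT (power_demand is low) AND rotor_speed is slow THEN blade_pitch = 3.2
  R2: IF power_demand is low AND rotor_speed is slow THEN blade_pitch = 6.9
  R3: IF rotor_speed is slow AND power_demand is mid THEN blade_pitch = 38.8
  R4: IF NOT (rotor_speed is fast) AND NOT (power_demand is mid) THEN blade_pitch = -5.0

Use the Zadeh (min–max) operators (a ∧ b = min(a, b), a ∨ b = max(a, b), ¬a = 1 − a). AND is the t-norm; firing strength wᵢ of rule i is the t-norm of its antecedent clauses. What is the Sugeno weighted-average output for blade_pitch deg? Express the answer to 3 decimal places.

16.748

R1 (z=3.2): ¬low=1−0.70=0.30, slow=0.44; AND[min(a, b)] → w = 0.30
R2 (z=6.9): low=0.70, slow=0.44; AND[min(a, b)] → w = 0.44
R3 (z=38.8): slow=0.44, mid=0.94; AND[min(a, b)] → w = 0.44
R4 (z=-5.0): ¬fast=1−0.35=0.65, ¬mid=1−0.94=0.06; AND[min(a, b)] → w = 0.06
Weighted average = (0.30·3.2 + 0.44·6.9 + 0.44·38.8 + 0.06·-5.0) / (0.30 + 0.44 + 0.44 + 0.06)
  = 20.7680 / 1.2400 = 16.748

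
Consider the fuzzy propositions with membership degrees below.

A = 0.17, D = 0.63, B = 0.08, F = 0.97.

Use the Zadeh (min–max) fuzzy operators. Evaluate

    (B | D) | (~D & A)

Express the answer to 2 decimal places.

0.63

B | D = max(a, b) on (0.08, 0.63) = 0.63
~D = 1 − 0.63 = 0.37
~D & A = min(a, b) on (0.37, 0.17) = 0.17
(B | D) | (~D & A) = max(a, b) on (0.63, 0.17) = 0.63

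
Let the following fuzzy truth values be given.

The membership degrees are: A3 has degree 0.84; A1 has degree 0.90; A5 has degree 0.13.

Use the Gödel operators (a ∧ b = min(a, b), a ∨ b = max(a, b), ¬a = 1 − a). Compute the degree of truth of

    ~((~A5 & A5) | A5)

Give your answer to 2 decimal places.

~A5 = 1 − 0.13 = 0.87
~A5 & A5 = min(a, b) on (0.87, 0.13) = 0.13
(~A5 & A5) | A5 = max(a, b) on (0.13, 0.13) = 0.13
~((~A5 & A5) | A5) = 1 − 0.13 = 0.87

0.87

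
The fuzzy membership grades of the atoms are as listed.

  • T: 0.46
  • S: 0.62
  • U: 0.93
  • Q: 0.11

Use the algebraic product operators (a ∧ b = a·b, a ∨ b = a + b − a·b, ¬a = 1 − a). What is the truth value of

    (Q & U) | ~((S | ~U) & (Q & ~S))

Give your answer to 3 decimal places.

Q & U = a·b on (0.1100, 0.9300) = 0.1023
~U = 1 − 0.9300 = 0.0700
S | ~U = a + b − a·b on (0.6200, 0.0700) = 0.6466
~S = 1 − 0.6200 = 0.3800
Q & ~S = a·b on (0.1100, 0.3800) = 0.0418
(S | ~U) & (Q & ~S) = a·b on (0.6466, 0.0418) = 0.0270
~((S | ~U) & (Q & ~S)) = 1 − 0.0270 = 0.9730
(Q & U) | ~((S | ~U) & (Q & ~S)) = a + b − a·b on (0.1023, 0.9730) = 0.9757

0.976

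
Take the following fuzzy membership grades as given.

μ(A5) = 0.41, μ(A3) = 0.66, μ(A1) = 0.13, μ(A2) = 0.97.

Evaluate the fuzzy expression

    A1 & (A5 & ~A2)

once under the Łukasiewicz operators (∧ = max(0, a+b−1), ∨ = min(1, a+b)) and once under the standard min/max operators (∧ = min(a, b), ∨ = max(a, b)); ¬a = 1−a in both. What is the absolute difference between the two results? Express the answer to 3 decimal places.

Under Łukasiewicz:
  ~A2 = 1 − 0.97 = 0.03
  A5 & ~A2 = max(0, a+b−1) on (0.41, 0.03) = 0.00
  A1 & (A5 & ~A2) = max(0, a+b−1) on (0.13, 0.00) = 0.00
  → value = 0.0000
Under standard min/max:
  ~A2 = 1 − 0.97 = 0.03
  A5 & ~A2 = min(a, b) on (0.41, 0.03) = 0.03
  A1 & (A5 & ~A2) = min(a, b) on (0.13, 0.03) = 0.03
  → value = 0.0300
|0.0000 − 0.0300| = 0.030

0.030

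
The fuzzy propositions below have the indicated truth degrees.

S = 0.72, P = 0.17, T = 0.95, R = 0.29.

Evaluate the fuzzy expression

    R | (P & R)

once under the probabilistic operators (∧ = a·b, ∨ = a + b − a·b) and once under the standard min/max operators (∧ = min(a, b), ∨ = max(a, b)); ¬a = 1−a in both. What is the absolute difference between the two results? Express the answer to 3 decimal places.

0.035

Under probabilistic:
  P & R = a·b on (0.1700, 0.2900) = 0.0493
  R | (P & R) = a + b − a·b on (0.2900, 0.0493) = 0.3250
  → value = 0.3250
Under standard min/max:
  P & R = min(a, b) on (0.17, 0.29) = 0.17
  R | (P & R) = max(a, b) on (0.29, 0.17) = 0.29
  → value = 0.2900
|0.3250 − 0.2900| = 0.035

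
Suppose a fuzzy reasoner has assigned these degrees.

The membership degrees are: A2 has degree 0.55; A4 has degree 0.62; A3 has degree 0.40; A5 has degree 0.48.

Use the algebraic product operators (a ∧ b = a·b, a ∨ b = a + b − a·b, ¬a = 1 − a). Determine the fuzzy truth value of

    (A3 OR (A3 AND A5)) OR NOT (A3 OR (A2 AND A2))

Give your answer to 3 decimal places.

A3 AND A5 = a·b on (0.4000, 0.4800) = 0.1920
A3 OR (A3 AND A5) = a + b − a·b on (0.4000, 0.1920) = 0.5152
A2 AND A2 = a·b on (0.5500, 0.5500) = 0.3025
A3 OR (A2 AND A2) = a + b − a·b on (0.4000, 0.3025) = 0.5815
NOT (A3 OR (A2 AND A2)) = 1 − 0.5815 = 0.4185
(A3 OR (A3 AND A5)) OR NOT (A3 OR (A2 AND A2)) = a + b − a·b on (0.5152, 0.4185) = 0.7181

0.718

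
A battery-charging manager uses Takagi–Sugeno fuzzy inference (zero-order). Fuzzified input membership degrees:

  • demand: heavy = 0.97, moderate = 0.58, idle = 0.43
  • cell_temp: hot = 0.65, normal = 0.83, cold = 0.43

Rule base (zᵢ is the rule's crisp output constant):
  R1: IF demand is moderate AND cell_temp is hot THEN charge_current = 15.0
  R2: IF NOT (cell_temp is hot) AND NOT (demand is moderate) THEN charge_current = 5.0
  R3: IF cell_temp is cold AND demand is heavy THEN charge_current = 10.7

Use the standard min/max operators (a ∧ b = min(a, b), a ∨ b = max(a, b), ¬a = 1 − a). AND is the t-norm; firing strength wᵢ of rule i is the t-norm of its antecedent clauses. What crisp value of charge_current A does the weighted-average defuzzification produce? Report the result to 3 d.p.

R1 (z=15.0): moderate=0.58, hot=0.65; AND[min(a, b)] → w = 0.58
R2 (z=5.0): ¬hot=1−0.65=0.35, ¬moderate=1−0.58=0.42; AND[min(a, b)] → w = 0.35
R3 (z=10.7): cold=0.43, heavy=0.97; AND[min(a, b)] → w = 0.43
Weighted average = (0.58·15.0 + 0.35·5.0 + 0.43·10.7) / (0.58 + 0.35 + 0.43)
  = 15.0510 / 1.3600 = 11.067

11.067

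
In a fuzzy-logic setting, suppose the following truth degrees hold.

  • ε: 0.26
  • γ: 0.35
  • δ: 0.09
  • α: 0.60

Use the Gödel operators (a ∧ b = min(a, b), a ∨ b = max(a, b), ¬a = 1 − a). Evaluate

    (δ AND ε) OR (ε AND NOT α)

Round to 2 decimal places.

0.26

δ AND ε = min(a, b) on (0.09, 0.26) = 0.09
NOT α = 1 − 0.60 = 0.40
ε AND NOT α = min(a, b) on (0.26, 0.40) = 0.26
(δ AND ε) OR (ε AND NOT α) = max(a, b) on (0.09, 0.26) = 0.26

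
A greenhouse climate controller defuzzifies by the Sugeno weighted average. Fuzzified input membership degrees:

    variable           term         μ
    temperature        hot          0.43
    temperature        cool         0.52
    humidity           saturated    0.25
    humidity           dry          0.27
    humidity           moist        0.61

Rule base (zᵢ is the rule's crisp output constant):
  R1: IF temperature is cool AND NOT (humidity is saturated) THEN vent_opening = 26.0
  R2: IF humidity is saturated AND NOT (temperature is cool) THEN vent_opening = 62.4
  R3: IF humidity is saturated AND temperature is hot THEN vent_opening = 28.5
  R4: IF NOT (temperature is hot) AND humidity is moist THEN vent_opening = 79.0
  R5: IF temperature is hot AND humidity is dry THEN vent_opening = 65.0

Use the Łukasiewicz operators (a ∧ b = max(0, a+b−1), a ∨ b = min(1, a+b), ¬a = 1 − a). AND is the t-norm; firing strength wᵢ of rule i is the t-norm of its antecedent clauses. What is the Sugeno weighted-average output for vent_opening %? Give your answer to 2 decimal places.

47.20

R1 (z=26.0): cool=0.52, ¬saturated=1−0.25=0.75; AND[max(0, a+b−1)] → w = 0.27
R2 (z=62.4): saturated=0.25, ¬cool=1−0.52=0.48; AND[max(0, a+b−1)] → w = 0.00
R3 (z=28.5): saturated=0.25, hot=0.43; AND[max(0, a+b−1)] → w = 0.00
R4 (z=79.0): ¬hot=1−0.43=0.57, moist=0.61; AND[max(0, a+b−1)] → w = 0.18
R5 (z=65.0): hot=0.43, dry=0.27; AND[max(0, a+b−1)] → w = 0.00
Weighted average = (0.27·26.0 + 0.00·62.4 + 0.00·28.5 + 0.18·79.0 + 0.00·65.0) / (0.27 + 0.00 + 0.00 + 0.18 + 0.00)
  = 21.2400 / 0.4500 = 47.20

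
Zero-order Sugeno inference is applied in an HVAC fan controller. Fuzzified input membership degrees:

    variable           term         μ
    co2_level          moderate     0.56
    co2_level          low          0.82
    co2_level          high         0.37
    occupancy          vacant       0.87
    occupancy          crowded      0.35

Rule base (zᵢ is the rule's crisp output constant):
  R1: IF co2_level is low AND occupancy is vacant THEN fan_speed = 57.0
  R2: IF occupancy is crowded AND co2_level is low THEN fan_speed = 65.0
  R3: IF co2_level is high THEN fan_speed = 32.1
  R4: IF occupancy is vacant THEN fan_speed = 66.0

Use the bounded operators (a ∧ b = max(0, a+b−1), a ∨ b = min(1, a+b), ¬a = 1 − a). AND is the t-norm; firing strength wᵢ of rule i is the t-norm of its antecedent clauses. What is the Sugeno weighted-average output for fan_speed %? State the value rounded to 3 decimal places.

R1 (z=57.0): low=0.82, vacant=0.87; AND[max(0, a+b−1)] → w = 0.69
R2 (z=65.0): crowded=0.35, low=0.82; AND[max(0, a+b−1)] → w = 0.17
R3 (z=32.1): high=0.37 → w = 0.37
R4 (z=66.0): vacant=0.87 → w = 0.87
Weighted average = (0.69·57.0 + 0.17·65.0 + 0.37·32.1 + 0.87·66.0) / (0.69 + 0.17 + 0.37 + 0.87)
  = 119.6770 / 2.1000 = 56.989

56.989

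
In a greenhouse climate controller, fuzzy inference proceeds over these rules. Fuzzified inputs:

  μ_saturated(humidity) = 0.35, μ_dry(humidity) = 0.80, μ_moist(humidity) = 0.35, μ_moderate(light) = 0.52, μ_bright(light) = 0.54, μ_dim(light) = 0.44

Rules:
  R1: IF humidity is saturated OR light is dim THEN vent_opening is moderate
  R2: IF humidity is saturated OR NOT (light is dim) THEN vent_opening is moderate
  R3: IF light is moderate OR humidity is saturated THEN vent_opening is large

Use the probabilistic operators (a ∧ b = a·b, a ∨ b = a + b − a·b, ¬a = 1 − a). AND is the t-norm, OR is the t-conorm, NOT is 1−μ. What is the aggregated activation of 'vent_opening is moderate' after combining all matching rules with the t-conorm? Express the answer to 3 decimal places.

0.896

R1: saturated=0.35, dim=0.44; OR[a + b − a·b] → w = 0.6360
R2: saturated=0.35, ¬dim=1−0.44=0.56; OR[a + b − a·b] → w = 0.7140
R3: moderate=0.52, saturated=0.35; OR[a + b − a·b] → w = 0.6880
Rules with consequent 'moderate': {R1, R2} → strengths 0.6360, 0.7140
Aggregate via t-conorm [a + b − a·b]: 0.8959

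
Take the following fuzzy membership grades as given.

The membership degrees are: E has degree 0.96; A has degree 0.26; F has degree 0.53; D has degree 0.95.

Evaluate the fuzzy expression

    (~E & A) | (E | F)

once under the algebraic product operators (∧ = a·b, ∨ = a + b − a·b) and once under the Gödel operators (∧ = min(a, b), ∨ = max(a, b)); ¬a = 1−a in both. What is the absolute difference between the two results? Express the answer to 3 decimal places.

Under algebraic product:
  ~E = 1 − 0.9600 = 0.0400
  ~E & A = a·b on (0.0400, 0.2600) = 0.0104
  E | F = a + b − a·b on (0.9600, 0.5300) = 0.9812
  (~E & A) | (E | F) = a + b − a·b on (0.0104, 0.9812) = 0.9814
  → value = 0.9814
Under Gödel:
  ~E = 1 − 0.96 = 0.04
  ~E & A = min(a, b) on (0.04, 0.26) = 0.04
  E | F = max(a, b) on (0.96, 0.53) = 0.96
  (~E & A) | (E | F) = max(a, b) on (0.04, 0.96) = 0.96
  → value = 0.9600
|0.9814 − 0.9600| = 0.021

0.021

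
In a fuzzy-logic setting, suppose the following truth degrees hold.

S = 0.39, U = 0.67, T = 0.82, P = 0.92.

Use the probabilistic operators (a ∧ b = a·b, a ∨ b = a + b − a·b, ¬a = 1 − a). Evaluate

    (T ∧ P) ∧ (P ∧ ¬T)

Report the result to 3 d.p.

0.125

T ∧ P = a·b on (0.8200, 0.9200) = 0.7544
¬T = 1 − 0.8200 = 0.1800
P ∧ ¬T = a·b on (0.9200, 0.1800) = 0.1656
(T ∧ P) ∧ (P ∧ ¬T) = a·b on (0.7544, 0.1656) = 0.1249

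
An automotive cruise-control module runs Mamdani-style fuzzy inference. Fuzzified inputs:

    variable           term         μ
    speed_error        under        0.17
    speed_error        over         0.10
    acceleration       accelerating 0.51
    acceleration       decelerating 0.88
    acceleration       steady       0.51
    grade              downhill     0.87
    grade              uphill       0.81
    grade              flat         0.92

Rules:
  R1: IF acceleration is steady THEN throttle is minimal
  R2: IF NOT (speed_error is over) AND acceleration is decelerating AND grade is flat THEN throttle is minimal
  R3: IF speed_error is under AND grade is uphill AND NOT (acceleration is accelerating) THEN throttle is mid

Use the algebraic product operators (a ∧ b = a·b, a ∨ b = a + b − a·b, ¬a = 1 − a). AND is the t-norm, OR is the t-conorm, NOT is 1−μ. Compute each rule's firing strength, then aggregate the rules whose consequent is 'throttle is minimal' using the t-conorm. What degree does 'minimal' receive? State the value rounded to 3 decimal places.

R1: steady=0.51 → w = 0.5100
R2: ¬over=1−0.10=0.90, decelerating=0.88, flat=0.92; AND[a·b] → w = 0.7286
R3: under=0.17, uphill=0.81, ¬accelerating=1−0.51=0.49; AND[a·b] → w = 0.0675
Rules with consequent 'minimal': {R1, R2} → strengths 0.5100, 0.7286
Aggregate via t-conorm [a + b − a·b]: 0.8670

0.867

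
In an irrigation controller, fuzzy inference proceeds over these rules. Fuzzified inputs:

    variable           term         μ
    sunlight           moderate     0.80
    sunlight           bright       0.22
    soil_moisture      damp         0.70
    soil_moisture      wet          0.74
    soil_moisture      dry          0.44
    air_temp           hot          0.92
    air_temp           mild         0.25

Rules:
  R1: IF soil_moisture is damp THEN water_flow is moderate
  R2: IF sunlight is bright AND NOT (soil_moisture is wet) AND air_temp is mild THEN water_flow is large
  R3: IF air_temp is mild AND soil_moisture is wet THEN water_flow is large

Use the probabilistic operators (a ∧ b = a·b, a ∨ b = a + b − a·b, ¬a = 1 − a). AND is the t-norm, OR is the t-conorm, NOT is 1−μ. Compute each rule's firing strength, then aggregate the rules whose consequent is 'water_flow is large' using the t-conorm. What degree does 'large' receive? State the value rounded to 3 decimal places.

0.197

R1: damp=0.70 → w = 0.7000
R2: bright=0.22, ¬wet=1−0.74=0.26, mild=0.25; AND[a·b] → w = 0.0143
R3: mild=0.25, wet=0.74; AND[a·b] → w = 0.1850
Rules with consequent 'large': {R2, R3} → strengths 0.0143, 0.1850
Aggregate via t-conorm [a + b − a·b]: 0.1967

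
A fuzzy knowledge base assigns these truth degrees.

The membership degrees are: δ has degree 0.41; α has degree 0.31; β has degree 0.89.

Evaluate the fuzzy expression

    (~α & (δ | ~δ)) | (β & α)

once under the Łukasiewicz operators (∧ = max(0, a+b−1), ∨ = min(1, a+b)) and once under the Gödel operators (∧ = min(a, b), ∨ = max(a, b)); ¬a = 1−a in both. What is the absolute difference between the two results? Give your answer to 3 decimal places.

Under Łukasiewicz:
  ~α = 1 − 0.31 = 0.69
  ~δ = 1 − 0.41 = 0.59
  δ | ~δ = min(1, a+b) on (0.41, 0.59) = 1.00
  ~α & (δ | ~δ) = max(0, a+b−1) on (0.69, 1.00) = 0.69
  β & α = max(0, a+b−1) on (0.89, 0.31) = 0.20
  (~α & (δ | ~δ)) | (β & α) = min(1, a+b) on (0.69, 0.20) = 0.89
  → value = 0.8900
Under Gödel:
  ~α = 1 − 0.31 = 0.69
  ~δ = 1 − 0.41 = 0.59
  δ | ~δ = max(a, b) on (0.41, 0.59) = 0.59
  ~α & (δ | ~δ) = min(a, b) on (0.69, 0.59) = 0.59
  β & α = min(a, b) on (0.89, 0.31) = 0.31
  (~α & (δ | ~δ)) | (β & α) = max(a, b) on (0.59, 0.31) = 0.59
  → value = 0.5900
|0.8900 − 0.5900| = 0.300

0.300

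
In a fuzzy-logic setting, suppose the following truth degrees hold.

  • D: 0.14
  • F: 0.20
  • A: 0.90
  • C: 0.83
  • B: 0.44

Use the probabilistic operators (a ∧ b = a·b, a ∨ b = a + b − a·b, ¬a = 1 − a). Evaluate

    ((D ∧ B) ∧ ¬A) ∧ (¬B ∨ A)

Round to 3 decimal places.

D ∧ B = a·b on (0.1400, 0.4400) = 0.0616
¬A = 1 − 0.9000 = 0.1000
(D ∧ B) ∧ ¬A = a·b on (0.0616, 0.1000) = 0.0062
¬B = 1 − 0.4400 = 0.5600
¬B ∨ A = a + b − a·b on (0.5600, 0.9000) = 0.9560
((D ∧ B) ∧ ¬A) ∧ (¬B ∨ A) = a·b on (0.0062, 0.9560) = 0.0059

0.006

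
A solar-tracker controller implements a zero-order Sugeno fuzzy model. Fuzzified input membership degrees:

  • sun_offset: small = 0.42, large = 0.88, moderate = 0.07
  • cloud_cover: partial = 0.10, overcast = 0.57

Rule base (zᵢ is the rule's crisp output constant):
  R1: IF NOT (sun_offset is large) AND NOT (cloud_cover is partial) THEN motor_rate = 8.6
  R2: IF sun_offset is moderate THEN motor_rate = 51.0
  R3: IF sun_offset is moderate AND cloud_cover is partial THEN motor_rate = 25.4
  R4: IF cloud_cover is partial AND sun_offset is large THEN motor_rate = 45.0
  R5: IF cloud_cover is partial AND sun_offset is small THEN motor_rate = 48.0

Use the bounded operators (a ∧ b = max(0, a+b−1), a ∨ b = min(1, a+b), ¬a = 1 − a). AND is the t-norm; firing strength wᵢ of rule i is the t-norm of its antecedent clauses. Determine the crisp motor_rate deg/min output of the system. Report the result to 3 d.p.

R1 (z=8.6): ¬large=1−0.88=0.12, ¬partial=1−0.10=0.90; AND[max(0, a+b−1)] → w = 0.02
R2 (z=51.0): moderate=0.07 → w = 0.07
R3 (z=25.4): moderate=0.07, partial=0.10; AND[max(0, a+b−1)] → w = 0.00
R4 (z=45.0): partial=0.10, large=0.88; AND[max(0, a+b−1)] → w = 0.00
R5 (z=48.0): partial=0.10, small=0.42; AND[max(0, a+b−1)] → w = 0.00
Weighted average = (0.02·8.6 + 0.07·51.0 + 0.00·25.4 + 0.00·45.0 + 0.00·48.0) / (0.02 + 0.07 + 0.00 + 0.00 + 0.00)
  = 3.7420 / 0.0900 = 41.578

41.578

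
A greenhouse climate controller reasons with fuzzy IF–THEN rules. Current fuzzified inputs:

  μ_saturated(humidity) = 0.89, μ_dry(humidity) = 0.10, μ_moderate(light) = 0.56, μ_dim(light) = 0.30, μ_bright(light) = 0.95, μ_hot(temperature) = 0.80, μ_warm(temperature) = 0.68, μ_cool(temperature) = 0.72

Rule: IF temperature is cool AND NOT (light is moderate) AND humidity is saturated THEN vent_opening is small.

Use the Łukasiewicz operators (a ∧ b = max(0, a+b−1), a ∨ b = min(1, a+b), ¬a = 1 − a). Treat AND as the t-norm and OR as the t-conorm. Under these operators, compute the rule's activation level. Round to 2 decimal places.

firing strength: cool=0.72, ¬moderate=1−0.56=0.44, saturated=0.89; AND[max(0, a+b−1)] → w = 0.05

0.05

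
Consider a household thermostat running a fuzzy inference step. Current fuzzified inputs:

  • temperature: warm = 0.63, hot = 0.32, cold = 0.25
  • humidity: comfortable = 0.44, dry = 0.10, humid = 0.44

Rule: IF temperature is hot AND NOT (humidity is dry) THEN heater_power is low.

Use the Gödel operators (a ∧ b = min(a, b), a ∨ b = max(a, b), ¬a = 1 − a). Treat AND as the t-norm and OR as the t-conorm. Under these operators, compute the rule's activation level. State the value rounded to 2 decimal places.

firing strength: hot=0.32, ¬dry=1−0.10=0.90; AND[min(a, b)] → w = 0.32

0.32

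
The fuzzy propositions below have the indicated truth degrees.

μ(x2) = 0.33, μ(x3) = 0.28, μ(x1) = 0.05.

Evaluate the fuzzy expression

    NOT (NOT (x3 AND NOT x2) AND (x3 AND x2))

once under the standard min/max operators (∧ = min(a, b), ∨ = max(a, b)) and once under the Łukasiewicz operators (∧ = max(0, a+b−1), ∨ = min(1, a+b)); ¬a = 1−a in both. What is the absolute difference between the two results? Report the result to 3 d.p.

Under standard min/max:
  NOT x2 = 1 − 0.33 = 0.67
  x3 AND NOT x2 = min(a, b) on (0.28, 0.67) = 0.28
  NOT (x3 AND NOT x2) = 1 − 0.28 = 0.72
  x3 AND x2 = min(a, b) on (0.28, 0.33) = 0.28
  NOT (x3 AND NOT x2) AND (x3 AND x2) = min(a, b) on (0.72, 0.28) = 0.28
  NOT (NOT (x3 AND NOT x2) AND (x3 AND x2)) = 1 − 0.28 = 0.72
  → value = 0.7200
Under Łukasiewicz:
  NOT x2 = 1 − 0.33 = 0.67
  x3 AND NOT x2 = max(0, a+b−1) on (0.28, 0.67) = 0.00
  NOT (x3 AND NOT x2) = 1 − 0.00 = 1.00
  x3 AND x2 = max(0, a+b−1) on (0.28, 0.33) = 0.00
  NOT (x3 AND NOT x2) AND (x3 AND x2) = max(0, a+b−1) on (1.00, 0.00) = 0.00
  NOT (NOT (x3 AND NOT x2) AND (x3 AND x2)) = 1 − 0.00 = 1.00
  → value = 1.0000
|0.7200 − 1.0000| = 0.280

0.280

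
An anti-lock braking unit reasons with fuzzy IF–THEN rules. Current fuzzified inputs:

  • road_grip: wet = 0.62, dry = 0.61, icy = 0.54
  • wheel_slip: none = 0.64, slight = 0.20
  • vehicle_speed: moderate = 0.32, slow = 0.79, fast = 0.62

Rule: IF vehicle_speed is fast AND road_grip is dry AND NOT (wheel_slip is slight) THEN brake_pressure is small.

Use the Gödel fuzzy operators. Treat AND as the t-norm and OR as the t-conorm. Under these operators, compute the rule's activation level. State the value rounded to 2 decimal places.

0.61

firing strength: fast=0.62, dry=0.61, ¬slight=1−0.20=0.80; AND[min(a, b)] → w = 0.61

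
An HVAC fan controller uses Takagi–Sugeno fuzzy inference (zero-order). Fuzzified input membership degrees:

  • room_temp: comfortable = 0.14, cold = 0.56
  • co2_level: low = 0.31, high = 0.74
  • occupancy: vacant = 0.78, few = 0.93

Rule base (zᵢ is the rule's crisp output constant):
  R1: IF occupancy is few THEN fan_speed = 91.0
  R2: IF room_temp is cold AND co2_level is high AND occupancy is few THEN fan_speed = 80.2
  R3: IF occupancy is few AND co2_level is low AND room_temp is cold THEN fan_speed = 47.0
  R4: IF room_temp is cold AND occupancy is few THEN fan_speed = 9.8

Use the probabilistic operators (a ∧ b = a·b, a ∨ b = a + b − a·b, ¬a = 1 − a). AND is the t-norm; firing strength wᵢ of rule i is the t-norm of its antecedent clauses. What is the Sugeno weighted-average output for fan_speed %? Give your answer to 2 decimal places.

R1 (z=91.0): few=0.93 → w = 0.9300
R2 (z=80.2): cold=0.56, high=0.74, few=0.93; AND[a·b] → w = 0.3854
R3 (z=47.0): few=0.93, low=0.31, cold=0.56; AND[a·b] → w = 0.1614
R4 (z=9.8): cold=0.56, few=0.93; AND[a·b] → w = 0.5208
Weighted average = (0.9300·91.0 + 0.3854·80.2 + 0.1614·47.0 + 0.5208·9.8) / (0.9300 + 0.3854 + 0.1614 + 0.5208)
  = 128.2303 / 1.9976 = 64.19

64.19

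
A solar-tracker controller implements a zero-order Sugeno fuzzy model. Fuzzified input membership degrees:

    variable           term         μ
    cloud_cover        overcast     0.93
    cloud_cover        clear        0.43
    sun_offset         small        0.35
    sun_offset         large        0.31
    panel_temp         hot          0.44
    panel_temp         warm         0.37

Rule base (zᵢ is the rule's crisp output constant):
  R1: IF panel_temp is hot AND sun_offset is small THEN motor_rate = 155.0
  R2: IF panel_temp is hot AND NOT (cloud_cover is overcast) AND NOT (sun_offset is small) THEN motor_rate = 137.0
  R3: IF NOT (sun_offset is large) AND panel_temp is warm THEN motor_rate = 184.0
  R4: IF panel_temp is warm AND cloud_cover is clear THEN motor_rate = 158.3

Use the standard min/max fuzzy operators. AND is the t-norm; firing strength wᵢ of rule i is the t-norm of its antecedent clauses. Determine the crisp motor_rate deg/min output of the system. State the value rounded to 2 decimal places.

R1 (z=155.0): hot=0.44, small=0.35; AND[min(a, b)] → w = 0.35
R2 (z=137.0): hot=0.44, ¬overcast=1−0.93=0.07, ¬small=1−0.35=0.65; AND[min(a, b)] → w = 0.07
R3 (z=184.0): ¬large=1−0.31=0.69, warm=0.37; AND[min(a, b)] → w = 0.37
R4 (z=158.3): warm=0.37, clear=0.43; AND[min(a, b)] → w = 0.37
Weighted average = (0.35·155.0 + 0.07·137.0 + 0.37·184.0 + 0.37·158.3) / (0.35 + 0.07 + 0.37 + 0.37)
  = 190.4910 / 1.1600 = 164.22

164.22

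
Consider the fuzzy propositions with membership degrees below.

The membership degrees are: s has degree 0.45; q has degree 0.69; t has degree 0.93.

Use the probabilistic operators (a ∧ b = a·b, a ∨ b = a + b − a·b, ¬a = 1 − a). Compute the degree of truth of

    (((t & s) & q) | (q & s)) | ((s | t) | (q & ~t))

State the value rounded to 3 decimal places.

0.982

t & s = a·b on (0.9300, 0.4500) = 0.4185
(t & s) & q = a·b on (0.4185, 0.6900) = 0.2888
q & s = a·b on (0.6900, 0.4500) = 0.3105
((t & s) & q) | (q & s) = a + b − a·b on (0.2888, 0.3105) = 0.5096
s | t = a + b − a·b on (0.4500, 0.9300) = 0.9615
~t = 1 − 0.9300 = 0.0700
q & ~t = a·b on (0.6900, 0.0700) = 0.0483
(s | t) | (q & ~t) = a + b − a·b on (0.9615, 0.0483) = 0.9634
(((t & s) & q) | (q & s)) | ((s | t) | (q & ~t)) = a + b − a·b on (0.5096, 0.9634) = 0.9820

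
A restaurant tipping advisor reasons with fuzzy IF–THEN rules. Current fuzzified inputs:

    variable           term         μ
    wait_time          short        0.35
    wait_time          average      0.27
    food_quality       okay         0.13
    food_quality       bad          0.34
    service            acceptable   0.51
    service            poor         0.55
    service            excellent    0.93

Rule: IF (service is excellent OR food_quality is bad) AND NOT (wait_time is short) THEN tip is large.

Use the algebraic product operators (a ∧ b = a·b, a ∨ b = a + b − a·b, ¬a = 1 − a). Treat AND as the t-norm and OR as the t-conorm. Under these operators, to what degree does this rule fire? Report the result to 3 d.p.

firing strength: (excellent=0.93 OR bad=0.34) = 0.9538; AND[a·b] with ¬short=1−0.35=0.65 → w = 0.6200

0.620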